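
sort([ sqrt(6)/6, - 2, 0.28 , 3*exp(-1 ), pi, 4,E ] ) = [ - 2,0.28,sqrt(6 )/6,3 * exp(-1),E,pi,4 ]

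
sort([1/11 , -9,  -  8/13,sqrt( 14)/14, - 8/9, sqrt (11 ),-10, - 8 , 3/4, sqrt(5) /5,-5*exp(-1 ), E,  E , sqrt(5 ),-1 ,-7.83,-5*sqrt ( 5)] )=[  -  5*sqrt(5), - 10 ,  -  9,  -  8 , - 7.83, -5*exp(  -  1),  -  1, - 8/9,-8/13,1/11,sqrt(14 ) /14 , sqrt(5 ) /5,3/4 , sqrt(5 ), E,E,  sqrt(11 )]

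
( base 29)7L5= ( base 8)14545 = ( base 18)1213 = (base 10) 6501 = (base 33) 5w0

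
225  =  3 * 75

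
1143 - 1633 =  - 490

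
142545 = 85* 1677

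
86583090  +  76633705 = 163216795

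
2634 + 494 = 3128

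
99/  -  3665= - 99/3665 = - 0.03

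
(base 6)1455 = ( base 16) 18B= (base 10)395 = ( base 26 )F5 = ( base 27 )EH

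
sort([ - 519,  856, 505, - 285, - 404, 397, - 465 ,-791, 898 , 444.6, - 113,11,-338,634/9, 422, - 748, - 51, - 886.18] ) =[ - 886.18,-791,  -  748,  -  519, - 465,-404,-338,  -  285, - 113, - 51, 11, 634/9, 397, 422,444.6, 505, 856, 898]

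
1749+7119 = 8868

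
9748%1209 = 76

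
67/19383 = 67/19383=0.00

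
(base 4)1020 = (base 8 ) 110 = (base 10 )72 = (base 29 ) 2e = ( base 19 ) 3f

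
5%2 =1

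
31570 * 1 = 31570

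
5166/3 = 1722 = 1722.00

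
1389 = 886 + 503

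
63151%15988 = 15187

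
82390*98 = 8074220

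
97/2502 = 97/2502 = 0.04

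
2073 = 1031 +1042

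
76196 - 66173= 10023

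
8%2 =0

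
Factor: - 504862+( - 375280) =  - 880142= -2^1*157^1*2803^1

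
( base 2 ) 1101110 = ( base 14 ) 7C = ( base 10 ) 110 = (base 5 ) 420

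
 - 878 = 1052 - 1930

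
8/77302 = 4/38651 = 0.00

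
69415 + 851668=921083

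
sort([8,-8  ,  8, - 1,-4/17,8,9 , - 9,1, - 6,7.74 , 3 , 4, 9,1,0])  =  [ - 9, - 8  , - 6, - 1, - 4/17,0, 1,1 , 3, 4,7.74,  8, 8, 8,9,9] 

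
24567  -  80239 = -55672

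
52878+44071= 96949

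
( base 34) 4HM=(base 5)131344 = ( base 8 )12150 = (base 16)1468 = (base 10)5224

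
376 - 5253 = - 4877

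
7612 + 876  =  8488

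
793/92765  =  793/92765=0.01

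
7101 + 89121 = 96222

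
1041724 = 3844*271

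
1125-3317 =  - 2192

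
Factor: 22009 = 13^1*1693^1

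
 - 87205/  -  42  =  87205/42 = 2076.31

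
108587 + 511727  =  620314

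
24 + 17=41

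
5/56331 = 5/56331= 0.00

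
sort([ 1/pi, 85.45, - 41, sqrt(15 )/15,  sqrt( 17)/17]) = [ - 41, sqrt(17)/17, sqrt( 15)/15, 1/pi, 85.45 ]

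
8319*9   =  74871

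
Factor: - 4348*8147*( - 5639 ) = 2^2 * 1087^1*5639^1* 8147^1 = 199751176684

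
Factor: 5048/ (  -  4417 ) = - 2^3*7^ (-1 ) = - 8/7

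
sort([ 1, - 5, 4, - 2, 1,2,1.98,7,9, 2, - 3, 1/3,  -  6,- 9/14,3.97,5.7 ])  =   [ - 6, - 5, -3,-2,  -  9/14,1/3,1, 1,1.98,2, 2, 3.97, 4,5.7,7,9]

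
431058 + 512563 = 943621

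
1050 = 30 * 35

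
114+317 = 431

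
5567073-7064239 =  - 1497166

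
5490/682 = 8  +  17/341 = 8.05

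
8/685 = 8/685 = 0.01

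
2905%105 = 70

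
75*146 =10950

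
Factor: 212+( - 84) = 128 = 2^7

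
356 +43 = 399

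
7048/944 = 7 + 55/118 = 7.47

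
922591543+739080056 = 1661671599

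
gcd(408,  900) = 12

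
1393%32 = 17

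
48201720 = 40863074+7338646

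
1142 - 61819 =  - 60677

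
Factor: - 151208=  - 2^3*41^1*461^1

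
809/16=50 + 9/16 = 50.56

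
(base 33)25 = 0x47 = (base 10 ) 71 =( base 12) 5b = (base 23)32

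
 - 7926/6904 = - 3963/3452 = - 1.15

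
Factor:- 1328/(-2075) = 2^4*5^( - 2) = 16/25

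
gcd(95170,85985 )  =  5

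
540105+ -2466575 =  - 1926470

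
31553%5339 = 4858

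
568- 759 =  - 191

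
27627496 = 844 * 32734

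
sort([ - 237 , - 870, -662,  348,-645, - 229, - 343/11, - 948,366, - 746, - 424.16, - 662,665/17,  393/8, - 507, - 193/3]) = [ - 948,-870, - 746, - 662, - 662,- 645, - 507, - 424.16, - 237,-229, - 193/3, - 343/11, 665/17,393/8, 348,366 ]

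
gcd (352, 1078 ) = 22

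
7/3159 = 7/3159 = 0.00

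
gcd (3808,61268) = 68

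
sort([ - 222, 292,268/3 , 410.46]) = [-222, 268/3, 292,  410.46 ] 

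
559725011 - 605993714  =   - 46268703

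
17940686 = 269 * 66694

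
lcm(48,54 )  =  432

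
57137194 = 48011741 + 9125453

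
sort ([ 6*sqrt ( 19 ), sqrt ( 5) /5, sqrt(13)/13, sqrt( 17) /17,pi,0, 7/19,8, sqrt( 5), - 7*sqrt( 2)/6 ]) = [ - 7*sqrt ( 2) /6 , 0,sqrt( 17)/17, sqrt(13) /13, 7/19, sqrt ( 5 )/5, sqrt( 5), pi,8 , 6 *sqrt( 19 ) ]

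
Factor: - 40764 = - 2^2*3^1 * 43^1*79^1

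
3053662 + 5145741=8199403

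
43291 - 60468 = -17177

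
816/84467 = 816/84467  =  0.01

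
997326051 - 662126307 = 335199744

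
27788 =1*27788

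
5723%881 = 437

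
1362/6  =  227 =227.00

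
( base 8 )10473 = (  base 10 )4411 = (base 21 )A01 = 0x113b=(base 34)3RP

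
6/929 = 6/929 =0.01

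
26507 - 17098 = 9409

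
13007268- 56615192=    -43607924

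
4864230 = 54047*90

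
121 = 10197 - 10076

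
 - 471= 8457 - 8928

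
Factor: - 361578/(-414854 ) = 180789/207427  =  3^1 * 7^1*11^(-1)*109^( - 1 )*173^ ( - 1) *8609^1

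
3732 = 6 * 622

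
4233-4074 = 159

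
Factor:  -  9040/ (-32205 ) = 2^4*3^( - 1)*19^(  -  1) = 16/57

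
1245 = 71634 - 70389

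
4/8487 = 4/8487 = 0.00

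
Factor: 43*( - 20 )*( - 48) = 2^6*3^1*5^1*43^1=   41280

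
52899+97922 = 150821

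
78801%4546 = 1519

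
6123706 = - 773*(-7922)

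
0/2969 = 0 = 0.00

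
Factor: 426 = 2^1*3^1*71^1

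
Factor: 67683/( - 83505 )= - 77/95 = -5^( - 1)*7^1*11^1*19^(-1)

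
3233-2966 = 267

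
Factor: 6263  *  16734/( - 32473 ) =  - 104805042/32473  =  -2^1*3^1*7^ ( - 1)*2789^1 * 4639^( - 1 )*6263^1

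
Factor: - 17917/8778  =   - 2^( - 1)*3^ ( - 1) * 7^(-1 )*11^( - 1)*23^1 *41^1= - 943/462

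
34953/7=4993  +  2/7= 4993.29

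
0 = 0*27727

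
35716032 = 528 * 67644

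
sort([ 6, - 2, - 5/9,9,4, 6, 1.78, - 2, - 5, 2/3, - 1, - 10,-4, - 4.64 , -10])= [ - 10, - 10,-5, - 4.64, - 4, - 2, - 2,-1, - 5/9,2/3, 1.78,4,6,6,9 ] 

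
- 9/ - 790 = 9/790  =  0.01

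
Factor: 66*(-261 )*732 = - 12609432=- 2^3*3^4*11^1*29^1*61^1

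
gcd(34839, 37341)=9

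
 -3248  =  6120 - 9368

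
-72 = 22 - 94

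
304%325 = 304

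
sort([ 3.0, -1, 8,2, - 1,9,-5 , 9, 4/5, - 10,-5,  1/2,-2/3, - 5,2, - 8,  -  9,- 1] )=[ -10,-9,-8,-5,-5,  -  5  ,-1,-1,- 1,  -  2/3,1/2,4/5,2,2,3.0, 8, 9,  9]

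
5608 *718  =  4026544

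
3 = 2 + 1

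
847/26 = 847/26 = 32.58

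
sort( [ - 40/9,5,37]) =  [ - 40/9,5,37]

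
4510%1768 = 974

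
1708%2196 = 1708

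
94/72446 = 47/36223= 0.00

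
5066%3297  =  1769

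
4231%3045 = 1186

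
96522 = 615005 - 518483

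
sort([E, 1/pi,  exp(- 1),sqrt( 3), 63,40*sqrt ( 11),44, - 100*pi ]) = [  -  100 * pi, 1/pi , exp( - 1),  sqrt( 3),E, 44 , 63, 40*sqrt(11) ]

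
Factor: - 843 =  - 3^1*281^1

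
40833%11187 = 7272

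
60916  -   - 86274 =147190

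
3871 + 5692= 9563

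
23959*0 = 0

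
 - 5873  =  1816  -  7689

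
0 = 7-7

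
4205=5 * 841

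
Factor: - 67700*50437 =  - 2^2*5^2 *31^1*677^1*1627^1  =  -  3414584900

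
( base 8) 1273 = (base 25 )12o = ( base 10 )699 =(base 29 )O3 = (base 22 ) 19h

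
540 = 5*108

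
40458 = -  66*(-613 )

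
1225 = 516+709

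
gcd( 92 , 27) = 1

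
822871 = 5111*161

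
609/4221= 29/201 = 0.14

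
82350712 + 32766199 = 115116911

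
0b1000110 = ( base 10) 70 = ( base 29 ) 2c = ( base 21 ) 37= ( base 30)2a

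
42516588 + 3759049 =46275637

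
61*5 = 305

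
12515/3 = 4171 + 2/3 = 4171.67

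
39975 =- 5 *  ( - 7995 ) 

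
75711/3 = 25237=25237.00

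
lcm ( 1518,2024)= 6072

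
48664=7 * 6952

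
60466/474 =30233/237 = 127.57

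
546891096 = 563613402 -16722306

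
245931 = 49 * 5019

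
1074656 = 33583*32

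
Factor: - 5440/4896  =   - 2^1*3^( - 2) * 5^1 = - 10/9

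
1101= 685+416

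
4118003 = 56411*73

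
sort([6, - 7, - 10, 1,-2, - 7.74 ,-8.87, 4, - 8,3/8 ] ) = [ - 10,  -  8.87, - 8, - 7.74, - 7 , - 2,3/8, 1,4,6 ] 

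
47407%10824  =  4111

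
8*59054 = 472432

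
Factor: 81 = 3^4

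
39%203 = 39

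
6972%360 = 132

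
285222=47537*6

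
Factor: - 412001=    -412001^1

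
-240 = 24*( - 10)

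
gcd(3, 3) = 3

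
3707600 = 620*5980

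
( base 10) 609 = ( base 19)1d1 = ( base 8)1141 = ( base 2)1001100001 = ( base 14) 317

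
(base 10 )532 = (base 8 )1024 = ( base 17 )1E5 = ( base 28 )j0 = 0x214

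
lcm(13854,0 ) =0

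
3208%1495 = 218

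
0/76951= 0 =0.00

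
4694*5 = 23470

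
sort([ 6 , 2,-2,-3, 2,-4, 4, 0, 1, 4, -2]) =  [-4, - 3, - 2, - 2,0,1,  2, 2, 4, 4,6]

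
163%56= 51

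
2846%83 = 24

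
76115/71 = 76115/71 = 1072.04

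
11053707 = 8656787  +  2396920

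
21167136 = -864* ( - 24499 )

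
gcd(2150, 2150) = 2150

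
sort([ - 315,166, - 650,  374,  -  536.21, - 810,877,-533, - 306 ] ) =[ - 810, - 650,- 536.21,- 533, - 315, - 306, 166,374, 877 ]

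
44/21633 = 44/21633 = 0.00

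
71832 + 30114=101946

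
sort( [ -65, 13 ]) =[ - 65,13]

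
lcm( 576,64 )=576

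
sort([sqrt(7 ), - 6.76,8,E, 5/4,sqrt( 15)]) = [ - 6.76,5/4, sqrt (7) , E,sqrt(15),8]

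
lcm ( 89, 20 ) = 1780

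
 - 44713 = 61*( -733 )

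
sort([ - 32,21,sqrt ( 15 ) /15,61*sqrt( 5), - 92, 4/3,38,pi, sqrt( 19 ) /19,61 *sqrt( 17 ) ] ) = [ - 92, - 32,sqrt(19) /19,sqrt(15) /15,4/3,pi,21 , 38,61* sqrt (5),61*sqrt(17)]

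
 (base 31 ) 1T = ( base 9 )66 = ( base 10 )60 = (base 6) 140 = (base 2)111100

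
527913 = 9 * 58657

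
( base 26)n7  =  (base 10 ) 605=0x25D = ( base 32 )it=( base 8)1135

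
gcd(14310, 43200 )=270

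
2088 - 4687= - 2599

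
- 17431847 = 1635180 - 19067027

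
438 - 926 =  - 488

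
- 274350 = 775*( - 354 ) 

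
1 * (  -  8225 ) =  - 8225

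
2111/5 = 422 + 1/5 = 422.20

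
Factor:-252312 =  - 2^3*3^1 * 10513^1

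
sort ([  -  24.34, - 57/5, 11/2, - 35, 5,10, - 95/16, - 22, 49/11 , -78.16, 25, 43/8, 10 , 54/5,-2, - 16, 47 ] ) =[ - 78.16, - 35,- 24.34, - 22,-16, - 57/5, - 95/16, - 2, 49/11,  5, 43/8,11/2,10, 10,54/5 , 25,47 ]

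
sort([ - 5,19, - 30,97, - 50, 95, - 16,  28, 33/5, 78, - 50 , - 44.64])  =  [-50, - 50,-44.64, - 30,- 16, - 5, 33/5, 19,28,  78, 95, 97 ] 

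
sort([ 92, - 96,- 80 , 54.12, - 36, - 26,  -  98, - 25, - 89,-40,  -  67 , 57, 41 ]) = [ - 98, - 96,-89, - 80 , - 67,  -  40, - 36 , - 26, - 25,41, 54.12,  57,  92 ] 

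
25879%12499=881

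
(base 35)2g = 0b1010110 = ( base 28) 32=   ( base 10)86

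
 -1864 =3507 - 5371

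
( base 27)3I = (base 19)54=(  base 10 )99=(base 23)47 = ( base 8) 143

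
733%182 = 5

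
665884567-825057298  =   - 159172731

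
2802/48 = 58 + 3/8 = 58.38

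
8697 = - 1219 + 9916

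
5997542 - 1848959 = 4148583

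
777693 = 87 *8939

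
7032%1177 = 1147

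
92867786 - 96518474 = -3650688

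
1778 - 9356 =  -7578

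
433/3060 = 433/3060  =  0.14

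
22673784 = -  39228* ( - 578 )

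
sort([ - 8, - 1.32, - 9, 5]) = [ - 9, - 8, - 1.32,5]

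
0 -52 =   -  52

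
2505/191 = 13 + 22/191 = 13.12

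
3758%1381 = 996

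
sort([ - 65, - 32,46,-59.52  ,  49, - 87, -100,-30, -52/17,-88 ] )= [ - 100, - 88 , - 87, - 65, - 59.52, - 32, - 30, - 52/17, 46,49 ]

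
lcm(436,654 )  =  1308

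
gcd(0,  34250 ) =34250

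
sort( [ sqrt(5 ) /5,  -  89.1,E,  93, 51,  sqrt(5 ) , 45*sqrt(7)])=[ - 89.1,sqrt(5)/5, sqrt( 5), E, 51, 93,45* sqrt(7 )]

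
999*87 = 86913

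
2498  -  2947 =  - 449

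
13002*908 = 11805816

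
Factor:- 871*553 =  - 481663 = -7^1*13^1*67^1 * 79^1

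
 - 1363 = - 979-384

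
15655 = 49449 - 33794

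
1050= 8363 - 7313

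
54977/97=54977/97 = 566.77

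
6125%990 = 185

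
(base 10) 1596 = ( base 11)1221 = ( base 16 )63c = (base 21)3D0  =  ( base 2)11000111100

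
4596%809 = 551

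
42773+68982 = 111755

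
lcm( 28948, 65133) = 260532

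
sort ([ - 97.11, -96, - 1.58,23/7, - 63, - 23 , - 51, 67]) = [ -97.11, - 96, - 63, - 51, - 23, - 1.58,  23/7, 67]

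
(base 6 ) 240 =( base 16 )60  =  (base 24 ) 40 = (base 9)116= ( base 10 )96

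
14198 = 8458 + 5740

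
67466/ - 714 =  - 95 + 26/51 = - 94.49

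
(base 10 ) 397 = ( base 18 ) 141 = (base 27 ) EJ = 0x18d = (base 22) I1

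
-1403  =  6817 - 8220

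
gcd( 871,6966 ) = 1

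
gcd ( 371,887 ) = 1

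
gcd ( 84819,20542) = 1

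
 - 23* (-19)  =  437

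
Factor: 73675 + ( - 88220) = - 14545= -  5^1 * 2909^1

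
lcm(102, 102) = 102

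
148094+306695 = 454789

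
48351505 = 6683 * 7235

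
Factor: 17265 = 3^1*5^1*1151^1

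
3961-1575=2386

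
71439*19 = 1357341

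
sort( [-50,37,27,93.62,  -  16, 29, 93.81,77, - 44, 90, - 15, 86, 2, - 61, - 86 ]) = [ - 86, - 61,-50,  -  44, - 16, - 15, 2 , 27,29, 37, 77 , 86, 90, 93.62,93.81 ]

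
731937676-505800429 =226137247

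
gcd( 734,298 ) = 2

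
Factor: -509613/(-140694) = 949/262 = 2^(-1)*13^1*73^1*131^ ( - 1 )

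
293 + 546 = 839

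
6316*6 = 37896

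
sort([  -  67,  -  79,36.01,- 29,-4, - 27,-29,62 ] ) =[-79,-67, - 29,  -  29, - 27, - 4, 36.01,62]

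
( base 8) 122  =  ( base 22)3g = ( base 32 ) 2I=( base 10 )82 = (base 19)46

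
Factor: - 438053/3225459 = - 3^( - 1) *7^1*11^1*19^( - 1 )*71^( - 1) * 797^( - 1)*5689^1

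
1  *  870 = 870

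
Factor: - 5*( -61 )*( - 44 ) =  - 2^2*5^1*11^1*61^1 = - 13420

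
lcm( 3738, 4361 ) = 26166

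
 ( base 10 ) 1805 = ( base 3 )2110212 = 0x70D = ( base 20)4a5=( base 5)24210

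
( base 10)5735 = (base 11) 4344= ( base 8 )13147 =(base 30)6B5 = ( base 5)140420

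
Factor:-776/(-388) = 2 = 2^1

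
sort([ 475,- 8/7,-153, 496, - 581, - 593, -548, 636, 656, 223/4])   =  [-593, - 581, - 548, - 153, - 8/7 , 223/4,475,  496, 636,656]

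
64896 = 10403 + 54493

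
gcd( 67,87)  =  1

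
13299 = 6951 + 6348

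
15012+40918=55930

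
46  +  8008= 8054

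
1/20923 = 1/20923 = 0.00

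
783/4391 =783/4391  =  0.18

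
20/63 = 20/63 = 0.32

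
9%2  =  1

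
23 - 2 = 21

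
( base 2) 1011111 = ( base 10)95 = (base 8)137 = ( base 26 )3h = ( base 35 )2P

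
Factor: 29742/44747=2^1*3^1 * 29^( - 1)*1543^( - 1)*4957^1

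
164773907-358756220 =  -  193982313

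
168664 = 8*21083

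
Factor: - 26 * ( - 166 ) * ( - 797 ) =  - 3439852 = - 2^2*13^1*83^1*797^1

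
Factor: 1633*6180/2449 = 2^2*3^1 * 5^1* 23^1*31^( - 1)*71^1*79^ ( - 1 )*103^1 = 10091940/2449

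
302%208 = 94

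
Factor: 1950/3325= 2^1*3^1*7^( - 1 ) * 13^1*19^ ( - 1 )= 78/133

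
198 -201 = - 3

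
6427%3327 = 3100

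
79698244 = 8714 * 9146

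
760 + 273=1033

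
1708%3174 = 1708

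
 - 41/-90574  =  41/90574= 0.00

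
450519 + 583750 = 1034269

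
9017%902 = 899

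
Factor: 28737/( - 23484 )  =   - 93/76=- 2^( - 2)*3^1*19^( - 1) *31^1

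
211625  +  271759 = 483384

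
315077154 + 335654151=650731305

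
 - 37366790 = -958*39005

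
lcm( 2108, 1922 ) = 65348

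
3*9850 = 29550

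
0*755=0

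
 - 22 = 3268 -3290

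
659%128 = 19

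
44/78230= 22/39115 = 0.00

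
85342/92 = 42671/46 = 927.63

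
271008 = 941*288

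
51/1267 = 51/1267 = 0.04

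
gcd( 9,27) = 9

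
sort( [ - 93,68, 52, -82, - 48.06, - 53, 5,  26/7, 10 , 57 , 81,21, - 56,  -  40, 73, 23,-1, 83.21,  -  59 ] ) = [ - 93,-82, - 59, - 56,-53, - 48.06, - 40, - 1,  26/7,5, 10, 21, 23,52,57, 68, 73,81, 83.21 ]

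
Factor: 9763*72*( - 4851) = - 2^3 *3^4*7^2* 11^1*13^1*751^1=   - 3409942536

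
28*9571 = 267988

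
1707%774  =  159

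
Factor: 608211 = 3^2*67579^1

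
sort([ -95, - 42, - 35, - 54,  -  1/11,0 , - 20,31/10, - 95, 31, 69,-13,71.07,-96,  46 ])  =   [ - 96,  -  95, - 95,  -  54, -42,  -  35, - 20, - 13, - 1/11, 0, 31/10,31,46, 69, 71.07 ] 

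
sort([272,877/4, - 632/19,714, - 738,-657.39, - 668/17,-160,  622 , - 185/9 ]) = [ - 738, - 657.39, - 160 , - 668/17,  -  632/19, - 185/9,877/4,272,622, 714 ]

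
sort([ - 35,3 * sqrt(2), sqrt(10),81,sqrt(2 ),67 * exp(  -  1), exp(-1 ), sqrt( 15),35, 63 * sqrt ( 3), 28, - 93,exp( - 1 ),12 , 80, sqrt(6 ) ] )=[- 93 , -35, exp( - 1), exp(-1 ), sqrt(2), sqrt( 6 ), sqrt( 10), sqrt(15),3*sqrt( 2), 12, 67* exp(- 1),  28 , 35, 80,81, 63  *sqrt( 3) ] 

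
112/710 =56/355 = 0.16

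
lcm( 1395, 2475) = 76725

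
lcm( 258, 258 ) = 258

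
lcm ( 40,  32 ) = 160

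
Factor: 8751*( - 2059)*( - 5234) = 2^1*3^1 * 29^1*71^1 * 2617^1 * 2917^1= 94307829306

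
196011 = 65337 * 3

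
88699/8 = 11087+3/8= 11087.38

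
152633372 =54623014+98010358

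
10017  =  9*1113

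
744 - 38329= -37585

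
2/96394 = 1/48197=0.00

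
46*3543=162978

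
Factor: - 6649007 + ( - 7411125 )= - 2^2*823^1*4271^1 = - 14060132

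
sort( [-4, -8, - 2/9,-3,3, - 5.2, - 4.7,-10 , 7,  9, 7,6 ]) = [ - 10 , -8, - 5.2, - 4.7 , - 4, - 3, - 2/9, 3, 6 , 7,7  ,  9]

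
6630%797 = 254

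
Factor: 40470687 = 3^2*467^1 *9629^1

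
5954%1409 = 318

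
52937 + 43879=96816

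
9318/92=101+13/46  =  101.28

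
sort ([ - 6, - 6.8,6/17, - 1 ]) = [  -  6.8, - 6, - 1,6/17]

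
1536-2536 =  -1000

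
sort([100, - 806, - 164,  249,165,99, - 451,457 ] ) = [ - 806 , - 451, - 164,99, 100,165,249, 457] 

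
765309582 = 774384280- 9074698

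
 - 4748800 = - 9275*512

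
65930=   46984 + 18946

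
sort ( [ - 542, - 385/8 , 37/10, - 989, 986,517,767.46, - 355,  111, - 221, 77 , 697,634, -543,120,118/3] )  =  [-989, - 543,  -  542,  -  355, - 221,-385/8, 37/10, 118/3,  77,111, 120, 517, 634 , 697, 767.46,  986]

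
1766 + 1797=3563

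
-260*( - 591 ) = 153660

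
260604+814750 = 1075354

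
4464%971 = 580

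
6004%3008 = 2996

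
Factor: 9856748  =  2^2*11^1*83^1*2699^1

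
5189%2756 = 2433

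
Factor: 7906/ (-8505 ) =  - 2^1*3^( - 5)*5^( - 1) * 7^(  -  1)*59^1*67^1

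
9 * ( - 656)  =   - 5904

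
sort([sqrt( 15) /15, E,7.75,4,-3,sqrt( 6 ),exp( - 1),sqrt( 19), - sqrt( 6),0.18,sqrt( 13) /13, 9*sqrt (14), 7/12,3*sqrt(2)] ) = [  -  3,  -  sqrt (6 ),0.18,sqrt(15) /15,sqrt(13)/13,exp( - 1 ) , 7/12,sqrt(6 ),E,4,3*sqrt( 2 ) , sqrt(19),7.75,9*sqrt( 14 )]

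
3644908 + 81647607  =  85292515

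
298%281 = 17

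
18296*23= 420808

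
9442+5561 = 15003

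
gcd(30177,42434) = 7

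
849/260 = 849/260 = 3.27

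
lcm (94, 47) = 94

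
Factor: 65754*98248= 2^4*3^2*13^1*281^1*12281^1 = 6460198992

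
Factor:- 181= - 181^1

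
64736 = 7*9248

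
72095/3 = 72095/3 = 24031.67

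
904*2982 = 2695728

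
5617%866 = 421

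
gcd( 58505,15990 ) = 5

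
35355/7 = 35355/7 = 5050.71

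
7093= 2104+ 4989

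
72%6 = 0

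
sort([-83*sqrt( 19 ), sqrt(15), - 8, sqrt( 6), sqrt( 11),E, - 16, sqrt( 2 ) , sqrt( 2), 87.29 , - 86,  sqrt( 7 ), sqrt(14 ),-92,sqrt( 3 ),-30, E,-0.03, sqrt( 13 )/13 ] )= [-83*sqrt ( 19), - 92,-86,  -  30, - 16, - 8, - 0.03,sqrt( 13 ) /13, sqrt(2 ),sqrt( 2 ), sqrt( 3),sqrt( 6 ), sqrt( 7 ),E, E, sqrt( 11 ), sqrt(14), sqrt ( 15 ), 87.29]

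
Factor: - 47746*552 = -2^4*3^1*23^1*23873^1 =- 26355792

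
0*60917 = 0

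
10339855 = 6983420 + 3356435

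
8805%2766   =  507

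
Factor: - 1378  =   - 2^1*13^1 * 53^1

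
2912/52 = 56 = 56.00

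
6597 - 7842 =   -  1245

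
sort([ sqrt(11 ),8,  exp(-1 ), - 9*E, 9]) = [ - 9*E, exp( - 1 ) , sqrt(11 ), 8,9 ] 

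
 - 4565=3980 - 8545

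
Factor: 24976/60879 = 2^4*3^( - 1)*13^(  -  1)  =  16/39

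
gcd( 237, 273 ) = 3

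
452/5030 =226/2515 = 0.09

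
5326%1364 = 1234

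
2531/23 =110 + 1/23=110.04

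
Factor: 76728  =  2^3*3^1*23^1*139^1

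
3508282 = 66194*53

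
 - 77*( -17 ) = 1309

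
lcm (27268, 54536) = 54536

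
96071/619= 96071/619 = 155.20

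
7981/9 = 7981/9=886.78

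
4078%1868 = 342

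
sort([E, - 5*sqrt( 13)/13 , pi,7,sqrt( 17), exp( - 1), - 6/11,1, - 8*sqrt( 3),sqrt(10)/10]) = [  -  8*sqrt( 3 ),  -  5*sqrt( 13)/13, - 6/11,sqrt( 10)/10,exp( - 1 ),1,E, pi, sqrt( 17),7]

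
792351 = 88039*9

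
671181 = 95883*7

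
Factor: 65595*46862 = 3073912890 = 2^1 *3^1  *5^1*4373^1*23431^1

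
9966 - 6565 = 3401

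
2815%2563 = 252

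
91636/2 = 45818 = 45818.00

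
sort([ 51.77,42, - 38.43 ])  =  [ - 38.43, 42,51.77]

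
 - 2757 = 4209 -6966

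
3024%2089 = 935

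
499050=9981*50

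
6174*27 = 166698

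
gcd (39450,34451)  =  1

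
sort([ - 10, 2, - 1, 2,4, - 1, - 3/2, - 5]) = [ - 10, - 5, - 3/2, - 1, - 1, 2,2,4] 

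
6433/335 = 19+ 68/335 =19.20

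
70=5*14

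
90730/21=4320 + 10/21  =  4320.48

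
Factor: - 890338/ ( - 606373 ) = 2^1*17^(  -  1 ) * 53^( - 1 ) *673^( - 1)*445169^1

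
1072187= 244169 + 828018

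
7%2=1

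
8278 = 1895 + 6383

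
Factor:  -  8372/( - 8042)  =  2^1  *  7^1 *13^1 * 23^1*4021^( - 1 ) = 4186/4021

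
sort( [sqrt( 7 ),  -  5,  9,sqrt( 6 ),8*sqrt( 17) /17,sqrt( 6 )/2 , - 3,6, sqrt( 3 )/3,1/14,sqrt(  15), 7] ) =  [-5, - 3, 1/14, sqrt( 3 ) /3,sqrt( 6 )/2,8*sqrt( 17 ) /17,sqrt( 6) , sqrt( 7), sqrt(15),6,7,9 ]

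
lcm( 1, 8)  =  8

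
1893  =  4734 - 2841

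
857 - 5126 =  - 4269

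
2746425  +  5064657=7811082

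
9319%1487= 397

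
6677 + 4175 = 10852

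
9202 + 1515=10717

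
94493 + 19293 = 113786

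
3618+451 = 4069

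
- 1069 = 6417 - 7486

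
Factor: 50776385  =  5^1 * 11^1*53^1*17419^1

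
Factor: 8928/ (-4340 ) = -2^3*3^2*5^ ( - 1 )*7^( - 1 )=- 72/35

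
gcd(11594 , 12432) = 2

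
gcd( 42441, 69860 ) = 7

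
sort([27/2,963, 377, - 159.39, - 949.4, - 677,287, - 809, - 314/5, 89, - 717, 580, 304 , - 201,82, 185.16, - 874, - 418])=[  -  949.4, - 874,- 809, - 717, - 677, - 418, - 201,  -  159.39,  -  314/5,27/2, 82,89,185.16,287,304, 377,  580,963]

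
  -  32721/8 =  - 4091+ 7/8 = -4090.12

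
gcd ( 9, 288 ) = 9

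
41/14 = 2 + 13/14 = 2.93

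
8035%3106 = 1823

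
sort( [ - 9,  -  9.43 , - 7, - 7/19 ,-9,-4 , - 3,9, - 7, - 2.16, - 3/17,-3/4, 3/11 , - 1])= [ - 9.43, - 9, - 9 , - 7, - 7, - 4,-3, - 2.16, - 1 , - 3/4, - 7/19, - 3/17, 3/11, 9]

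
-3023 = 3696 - 6719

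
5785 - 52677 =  - 46892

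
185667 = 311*597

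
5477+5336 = 10813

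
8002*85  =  680170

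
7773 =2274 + 5499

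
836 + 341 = 1177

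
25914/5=5182+4/5 =5182.80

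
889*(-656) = - 583184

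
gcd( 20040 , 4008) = 4008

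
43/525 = 43/525 =0.08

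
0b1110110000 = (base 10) 944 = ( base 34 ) RQ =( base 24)1F8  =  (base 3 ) 1021222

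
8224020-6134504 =2089516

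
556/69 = 8+4/69 = 8.06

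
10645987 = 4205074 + 6440913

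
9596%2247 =608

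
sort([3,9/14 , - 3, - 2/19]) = [ - 3, - 2/19, 9/14,3 ] 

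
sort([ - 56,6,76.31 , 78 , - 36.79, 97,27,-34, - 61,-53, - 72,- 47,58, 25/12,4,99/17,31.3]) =[ - 72, - 61, - 56,-53 , - 47,-36.79, - 34, 25/12,4 , 99/17, 6,27, 31.3,58,  76.31, 78, 97 ]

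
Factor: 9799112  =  2^3*1224889^1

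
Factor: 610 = 2^1*5^1*61^1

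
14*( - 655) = - 9170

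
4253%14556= 4253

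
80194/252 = 318 + 29/126 = 318.23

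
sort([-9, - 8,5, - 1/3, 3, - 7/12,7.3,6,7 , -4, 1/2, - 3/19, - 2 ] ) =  [ - 9, - 8, - 4, - 2 , - 7/12, - 1/3, - 3/19,1/2, 3,5, 6,7, 7.3]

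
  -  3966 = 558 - 4524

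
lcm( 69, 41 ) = 2829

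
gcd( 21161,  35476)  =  7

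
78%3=0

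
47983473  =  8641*5553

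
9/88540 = 9/88540 = 0.00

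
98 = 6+92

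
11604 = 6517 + 5087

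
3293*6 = 19758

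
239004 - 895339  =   - 656335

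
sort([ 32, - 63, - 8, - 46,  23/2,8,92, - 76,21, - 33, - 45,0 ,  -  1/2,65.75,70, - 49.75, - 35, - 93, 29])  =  [ - 93, - 76, - 63, - 49.75, - 46, - 45,-35, - 33, - 8, - 1/2,0,8,  23/2,21,29,32,65.75 , 70, 92]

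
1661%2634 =1661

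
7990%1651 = 1386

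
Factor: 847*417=3^1*7^1*11^2*139^1  =  353199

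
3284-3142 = 142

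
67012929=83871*799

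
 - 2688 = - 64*42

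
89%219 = 89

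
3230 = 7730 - 4500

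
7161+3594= 10755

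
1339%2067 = 1339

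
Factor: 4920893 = 1009^1*4877^1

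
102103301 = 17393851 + 84709450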